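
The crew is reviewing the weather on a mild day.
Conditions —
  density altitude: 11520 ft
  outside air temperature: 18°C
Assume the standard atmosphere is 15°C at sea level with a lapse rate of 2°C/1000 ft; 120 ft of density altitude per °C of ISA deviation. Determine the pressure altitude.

9000 ft

DA = PA + 120 × (OAT − (15 − 2·PA/1000)) = PA + 120·OAT − 1800 + 0.24·PA = 1.24·PA + 120·OAT − 1800.
So 1.24·PA = 11520 − 120 × 18 + 1800 = 11160.
PA = 11160 / 1.24 = 9000 ft.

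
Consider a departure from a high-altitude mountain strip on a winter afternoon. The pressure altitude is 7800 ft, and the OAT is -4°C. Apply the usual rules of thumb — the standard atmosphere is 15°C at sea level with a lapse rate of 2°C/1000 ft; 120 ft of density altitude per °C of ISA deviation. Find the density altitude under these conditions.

7392 ft

ISA temperature at 7800 ft = 15 − 2 × (7800/1000) = -0.6°C.
ISA deviation = -4 − (-0.6) = -3.4°C.
Density altitude = 7800 + 120 × (-3.4) = 7800 + (-408) = 7392 ft.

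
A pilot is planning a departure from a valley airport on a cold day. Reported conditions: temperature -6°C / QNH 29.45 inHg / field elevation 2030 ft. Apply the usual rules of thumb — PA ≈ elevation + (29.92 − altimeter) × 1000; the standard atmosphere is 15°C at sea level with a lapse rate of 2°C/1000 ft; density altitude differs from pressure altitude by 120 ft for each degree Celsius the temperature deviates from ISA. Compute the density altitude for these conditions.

Pressure altitude = 2030 + (29.92 − 29.45) × 1000 = 2030 + (+470) = 2500 ft.
ISA temperature at 2500 ft = 15 − 2 × (2500/1000) = 10°C.
ISA deviation = -6 − 10 = -16°C.
Density altitude = 2500 + 120 × (-16) = 580 ft.

580 ft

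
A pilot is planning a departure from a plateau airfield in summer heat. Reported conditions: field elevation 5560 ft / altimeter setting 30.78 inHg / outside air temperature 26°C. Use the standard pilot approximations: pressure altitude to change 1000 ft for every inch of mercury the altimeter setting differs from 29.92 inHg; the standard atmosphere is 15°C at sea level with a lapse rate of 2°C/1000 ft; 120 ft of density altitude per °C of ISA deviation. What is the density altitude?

7148 ft

Pressure altitude = 5560 + (29.92 − 30.78) × 1000 = 5560 + (-860) = 4700 ft.
ISA temperature at 4700 ft = 15 − 2 × (4700/1000) = 5.6°C.
ISA deviation = 26 − 5.6 = +20.4°C.
Density altitude = 4700 + 120 × (20.4) = 7148 ft.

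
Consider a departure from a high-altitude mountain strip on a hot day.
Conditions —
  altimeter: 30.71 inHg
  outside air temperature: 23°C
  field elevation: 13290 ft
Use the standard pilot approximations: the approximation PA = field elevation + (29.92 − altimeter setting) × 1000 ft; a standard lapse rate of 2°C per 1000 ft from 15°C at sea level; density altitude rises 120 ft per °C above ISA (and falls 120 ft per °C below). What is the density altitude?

16460 ft

Pressure altitude = 13290 + (29.92 − 30.71) × 1000 = 13290 + (-790) = 12500 ft.
ISA temperature at 12500 ft = 15 − 2 × (12500/1000) = -10°C.
ISA deviation = 23 − (-10) = +33°C.
Density altitude = 12500 + 120 × (33) = 16460 ft.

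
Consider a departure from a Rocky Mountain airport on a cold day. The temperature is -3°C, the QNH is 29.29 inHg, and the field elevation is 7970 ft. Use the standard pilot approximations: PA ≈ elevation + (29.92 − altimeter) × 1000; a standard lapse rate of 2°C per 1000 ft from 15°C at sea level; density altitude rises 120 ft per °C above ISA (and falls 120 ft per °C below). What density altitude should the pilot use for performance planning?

8504 ft

Pressure altitude = 7970 + (29.92 − 29.29) × 1000 = 7970 + (+630) = 8600 ft.
ISA temperature at 8600 ft = 15 − 2 × (8600/1000) = -2.2°C.
ISA deviation = -3 − (-2.2) = -0.8°C.
Density altitude = 8600 + 120 × (-0.8) = 8504 ft.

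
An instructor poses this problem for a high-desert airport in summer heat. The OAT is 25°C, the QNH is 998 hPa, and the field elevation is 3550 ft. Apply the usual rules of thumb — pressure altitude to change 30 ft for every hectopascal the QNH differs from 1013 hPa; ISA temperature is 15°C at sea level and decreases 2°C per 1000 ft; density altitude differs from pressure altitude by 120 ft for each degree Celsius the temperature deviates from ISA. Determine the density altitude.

Pressure altitude = 3550 + (1013 − 998) × 30 = 3550 + (+450) = 4000 ft.
ISA temperature at 4000 ft = 15 − 2 × (4000/1000) = 7°C.
ISA deviation = 25 − 7 = +18°C.
Density altitude = 4000 + 120 × (18) = 6160 ft.

6160 ft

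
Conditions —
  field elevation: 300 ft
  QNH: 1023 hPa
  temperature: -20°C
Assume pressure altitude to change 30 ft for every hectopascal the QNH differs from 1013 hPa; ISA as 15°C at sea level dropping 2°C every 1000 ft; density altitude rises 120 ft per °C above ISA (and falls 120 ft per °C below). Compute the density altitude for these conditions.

-4200 ft

Pressure altitude = 300 + (1013 − 1023) × 30 = 300 + (-300) = 0 ft.
ISA temperature at 0 ft = 15 − 2 × (0/1000) = 15°C.
ISA deviation = -20 − 15 = -35°C.
Density altitude = 0 + 120 × (-35) = -4200 ft.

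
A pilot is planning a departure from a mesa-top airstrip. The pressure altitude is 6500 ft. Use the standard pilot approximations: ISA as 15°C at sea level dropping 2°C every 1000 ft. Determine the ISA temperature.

ISA temperature = 15 − 2 × (6500/1000) = 15 − 13 = 2°C.

2°C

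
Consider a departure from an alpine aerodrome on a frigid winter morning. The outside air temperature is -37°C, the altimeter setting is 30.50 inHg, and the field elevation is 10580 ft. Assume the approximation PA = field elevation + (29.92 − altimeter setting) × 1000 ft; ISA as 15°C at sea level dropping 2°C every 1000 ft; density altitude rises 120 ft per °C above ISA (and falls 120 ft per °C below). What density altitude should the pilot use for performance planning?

6160 ft

Pressure altitude = 10580 + (29.92 − 30.50) × 1000 = 10580 + (-580) = 10000 ft.
ISA temperature at 10000 ft = 15 − 2 × (10000/1000) = -5°C.
ISA deviation = -37 − (-5) = -32°C.
Density altitude = 10000 + 120 × (-32) = 6160 ft.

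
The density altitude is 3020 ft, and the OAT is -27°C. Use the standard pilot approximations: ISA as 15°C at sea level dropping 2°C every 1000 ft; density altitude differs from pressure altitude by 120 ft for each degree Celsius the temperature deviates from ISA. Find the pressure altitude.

6500 ft

DA = PA + 120 × (OAT − (15 − 2·PA/1000)) = PA + 120·OAT − 1800 + 0.24·PA = 1.24·PA + 120·OAT − 1800.
So 1.24·PA = 3020 − 120 × (-27) + 1800 = 8060.
PA = 8060 / 1.24 = 6500 ft.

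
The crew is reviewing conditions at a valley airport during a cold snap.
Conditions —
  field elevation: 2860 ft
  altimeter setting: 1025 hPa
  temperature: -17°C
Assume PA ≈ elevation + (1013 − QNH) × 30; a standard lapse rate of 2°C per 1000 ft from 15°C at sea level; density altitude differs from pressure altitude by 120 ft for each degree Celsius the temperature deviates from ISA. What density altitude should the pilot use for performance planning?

Pressure altitude = 2860 + (1013 − 1025) × 30 = 2860 + (-360) = 2500 ft.
ISA temperature at 2500 ft = 15 − 2 × (2500/1000) = 10°C.
ISA deviation = -17 − 10 = -27°C.
Density altitude = 2500 + 120 × (-27) = -740 ft.

-740 ft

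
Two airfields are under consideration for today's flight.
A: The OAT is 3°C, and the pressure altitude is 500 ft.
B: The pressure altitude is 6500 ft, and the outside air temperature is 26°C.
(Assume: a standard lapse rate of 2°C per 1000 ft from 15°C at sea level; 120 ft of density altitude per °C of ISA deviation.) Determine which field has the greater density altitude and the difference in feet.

B by 10200 ft

A: ISA temp = 14°C, deviation -11°C, DA = 500 + 120 × (-11) = -820 ft.
B: ISA temp = 2°C, deviation +24°C, DA = 6500 + 120 × 24 = 9380 ft.
B is higher by 9380 − (-820) = 10200 ft.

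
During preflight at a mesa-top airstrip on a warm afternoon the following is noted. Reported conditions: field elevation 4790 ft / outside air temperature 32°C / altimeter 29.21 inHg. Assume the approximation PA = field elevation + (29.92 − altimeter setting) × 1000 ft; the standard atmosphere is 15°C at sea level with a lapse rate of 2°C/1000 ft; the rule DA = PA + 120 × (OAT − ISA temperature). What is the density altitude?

8860 ft

Pressure altitude = 4790 + (29.92 − 29.21) × 1000 = 4790 + (+710) = 5500 ft.
ISA temperature at 5500 ft = 15 − 2 × (5500/1000) = 4°C.
ISA deviation = 32 − 4 = +28°C.
Density altitude = 5500 + 120 × (28) = 8860 ft.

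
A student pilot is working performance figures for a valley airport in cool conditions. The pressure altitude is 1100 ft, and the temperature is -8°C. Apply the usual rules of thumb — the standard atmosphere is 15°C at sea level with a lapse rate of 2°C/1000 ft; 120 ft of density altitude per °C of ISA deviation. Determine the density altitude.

ISA temperature at 1100 ft = 15 − 2 × (1100/1000) = 12.8°C.
ISA deviation = -8 − 12.8 = -20.8°C.
Density altitude = 1100 + 120 × (-20.8) = 1100 + (-2496) = -1396 ft.

-1396 ft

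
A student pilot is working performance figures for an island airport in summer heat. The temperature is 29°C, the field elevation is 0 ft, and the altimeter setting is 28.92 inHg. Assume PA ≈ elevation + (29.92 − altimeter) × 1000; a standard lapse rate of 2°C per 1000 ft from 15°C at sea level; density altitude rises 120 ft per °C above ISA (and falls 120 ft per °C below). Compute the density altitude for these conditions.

2920 ft

Pressure altitude = 0 + (29.92 − 28.92) × 1000 = 0 + (+1000) = 1000 ft.
ISA temperature at 1000 ft = 15 − 2 × (1000/1000) = 13°C.
ISA deviation = 29 − 13 = +16°C.
Density altitude = 1000 + 120 × (16) = 2920 ft.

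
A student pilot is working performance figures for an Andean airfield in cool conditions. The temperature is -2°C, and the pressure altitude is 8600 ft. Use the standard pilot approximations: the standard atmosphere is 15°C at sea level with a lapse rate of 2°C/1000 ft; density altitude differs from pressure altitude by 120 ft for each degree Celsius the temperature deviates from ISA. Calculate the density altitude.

8624 ft

ISA temperature at 8600 ft = 15 − 2 × (8600/1000) = -2.2°C.
ISA deviation = -2 − (-2.2) = +0.2°C.
Density altitude = 8600 + 120 × (0.2) = 8600 + (+24) = 8624 ft.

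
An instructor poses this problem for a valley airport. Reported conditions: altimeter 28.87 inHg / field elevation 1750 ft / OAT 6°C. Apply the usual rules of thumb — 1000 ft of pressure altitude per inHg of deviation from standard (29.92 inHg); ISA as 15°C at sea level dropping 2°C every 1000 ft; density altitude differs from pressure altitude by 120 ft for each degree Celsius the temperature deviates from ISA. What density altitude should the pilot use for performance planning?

2392 ft

Pressure altitude = 1750 + (29.92 − 28.87) × 1000 = 1750 + (+1050) = 2800 ft.
ISA temperature at 2800 ft = 15 − 2 × (2800/1000) = 9.4°C.
ISA deviation = 6 − 9.4 = -3.4°C.
Density altitude = 2800 + 120 × (-3.4) = 2392 ft.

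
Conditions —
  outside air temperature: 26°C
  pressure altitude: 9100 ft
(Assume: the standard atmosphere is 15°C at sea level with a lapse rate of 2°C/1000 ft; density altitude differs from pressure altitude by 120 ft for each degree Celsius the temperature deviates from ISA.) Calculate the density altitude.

ISA temperature at 9100 ft = 15 − 2 × (9100/1000) = -3.2°C.
ISA deviation = 26 − (-3.2) = +29.2°C.
Density altitude = 9100 + 120 × (29.2) = 9100 + (+3504) = 12604 ft.

12604 ft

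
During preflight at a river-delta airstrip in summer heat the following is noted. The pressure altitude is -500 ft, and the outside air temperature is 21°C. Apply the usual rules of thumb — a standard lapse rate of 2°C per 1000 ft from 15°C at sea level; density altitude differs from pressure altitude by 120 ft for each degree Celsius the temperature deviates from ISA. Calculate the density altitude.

ISA temperature at -500 ft = 15 − 2 × (-500/1000) = 16°C.
ISA deviation = 21 − 16 = +5°C.
Density altitude = -500 + 120 × (5) = -500 + (+600) = 100 ft.

100 ft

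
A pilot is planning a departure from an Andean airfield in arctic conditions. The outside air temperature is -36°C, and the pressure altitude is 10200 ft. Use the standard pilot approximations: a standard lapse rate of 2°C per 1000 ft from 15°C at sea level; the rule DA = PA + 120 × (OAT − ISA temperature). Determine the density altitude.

ISA temperature at 10200 ft = 15 − 2 × (10200/1000) = -5.4°C.
ISA deviation = -36 − (-5.4) = -30.6°C.
Density altitude = 10200 + 120 × (-30.6) = 10200 + (-3672) = 6528 ft.

6528 ft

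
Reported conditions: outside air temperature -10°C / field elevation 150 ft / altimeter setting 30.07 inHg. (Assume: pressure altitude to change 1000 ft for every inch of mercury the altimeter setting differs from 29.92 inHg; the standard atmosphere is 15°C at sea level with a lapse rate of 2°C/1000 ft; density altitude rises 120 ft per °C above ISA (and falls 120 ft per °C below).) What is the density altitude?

-3000 ft

Pressure altitude = 150 + (29.92 − 30.07) × 1000 = 150 + (-150) = 0 ft.
ISA temperature at 0 ft = 15 − 2 × (0/1000) = 15°C.
ISA deviation = -10 − 15 = -25°C.
Density altitude = 0 + 120 × (-25) = -3000 ft.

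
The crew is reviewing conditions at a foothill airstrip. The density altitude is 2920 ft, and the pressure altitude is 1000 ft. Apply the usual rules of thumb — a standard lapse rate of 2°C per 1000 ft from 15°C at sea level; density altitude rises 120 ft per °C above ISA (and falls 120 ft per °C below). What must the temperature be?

29°C

Density altitude − pressure altitude = 2920 − 1000 = +1920 ft.
At 120 ft/°C that is an ISA deviation of 1920/120 = +16°C.
ISA temperature at 1000 ft = 15 − 2 × (1000/1000) = 13°C.
OAT = ISA + deviation = 13 + (+16) = 29°C.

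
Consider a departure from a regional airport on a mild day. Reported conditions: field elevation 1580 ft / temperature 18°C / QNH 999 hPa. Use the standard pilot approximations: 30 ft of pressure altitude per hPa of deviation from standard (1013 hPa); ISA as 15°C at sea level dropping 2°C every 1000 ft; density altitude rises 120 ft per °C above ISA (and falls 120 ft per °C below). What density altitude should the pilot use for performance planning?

2840 ft

Pressure altitude = 1580 + (1013 − 999) × 30 = 1580 + (+420) = 2000 ft.
ISA temperature at 2000 ft = 15 − 2 × (2000/1000) = 11°C.
ISA deviation = 18 − 11 = +7°C.
Density altitude = 2000 + 120 × (7) = 2840 ft.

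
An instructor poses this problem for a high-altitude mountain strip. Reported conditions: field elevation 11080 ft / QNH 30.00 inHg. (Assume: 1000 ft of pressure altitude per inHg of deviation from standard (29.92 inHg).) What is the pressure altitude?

11000 ft

Pressure correction = (29.92 − 30.00) × 1000 = -80 ft.
Pressure altitude = 11080 + (-80) = 11000 ft.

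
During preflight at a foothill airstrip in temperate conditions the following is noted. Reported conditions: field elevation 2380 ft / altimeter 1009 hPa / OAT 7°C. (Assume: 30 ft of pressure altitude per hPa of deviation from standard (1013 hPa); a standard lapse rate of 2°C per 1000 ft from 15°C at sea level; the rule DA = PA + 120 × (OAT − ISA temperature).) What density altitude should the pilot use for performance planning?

Pressure altitude = 2380 + (1013 − 1009) × 30 = 2380 + (+120) = 2500 ft.
ISA temperature at 2500 ft = 15 − 2 × (2500/1000) = 10°C.
ISA deviation = 7 − 10 = -3°C.
Density altitude = 2500 + 120 × (-3) = 2140 ft.

2140 ft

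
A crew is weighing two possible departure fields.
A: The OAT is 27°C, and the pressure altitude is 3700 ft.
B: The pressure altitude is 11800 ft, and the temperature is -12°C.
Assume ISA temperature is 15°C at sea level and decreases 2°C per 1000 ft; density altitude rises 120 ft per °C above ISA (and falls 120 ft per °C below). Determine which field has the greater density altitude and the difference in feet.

B by 5364 ft

A: ISA temp = 7.6°C, deviation +19.4°C, DA = 3700 + 120 × 19.4 = 6028 ft.
B: ISA temp = -8.6°C, deviation -3.4°C, DA = 11800 + 120 × (-3.4) = 11392 ft.
B is higher by 11392 − 6028 = 5364 ft.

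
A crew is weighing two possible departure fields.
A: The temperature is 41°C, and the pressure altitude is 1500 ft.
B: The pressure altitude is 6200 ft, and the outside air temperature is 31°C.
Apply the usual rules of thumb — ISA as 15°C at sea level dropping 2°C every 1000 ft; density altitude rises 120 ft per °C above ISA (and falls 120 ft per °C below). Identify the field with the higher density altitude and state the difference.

A: ISA temp = 12°C, deviation +29°C, DA = 1500 + 120 × 29 = 4980 ft.
B: ISA temp = 2.6°C, deviation +28.4°C, DA = 6200 + 120 × 28.4 = 9608 ft.
B is higher by 9608 − 4980 = 4628 ft.

B by 4628 ft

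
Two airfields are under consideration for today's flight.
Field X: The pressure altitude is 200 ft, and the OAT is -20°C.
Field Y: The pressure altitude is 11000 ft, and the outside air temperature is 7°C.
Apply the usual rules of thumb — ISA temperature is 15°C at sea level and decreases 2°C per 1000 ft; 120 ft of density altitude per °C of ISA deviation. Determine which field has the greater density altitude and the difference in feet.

Field X: ISA temp = 14.6°C, deviation -34.6°C, DA = 200 + 120 × (-34.6) = -3952 ft.
Field Y: ISA temp = -7°C, deviation +14°C, DA = 11000 + 120 × 14 = 12680 ft.
Field Y is higher by 12680 − (-3952) = 16632 ft.

Field Y by 16632 ft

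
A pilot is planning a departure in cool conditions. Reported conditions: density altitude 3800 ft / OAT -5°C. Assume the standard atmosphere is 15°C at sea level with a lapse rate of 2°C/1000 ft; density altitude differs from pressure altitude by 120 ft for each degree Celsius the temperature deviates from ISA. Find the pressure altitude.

DA = PA + 120 × (OAT − (15 − 2·PA/1000)) = PA + 120·OAT − 1800 + 0.24·PA = 1.24·PA + 120·OAT − 1800.
So 1.24·PA = 3800 − 120 × (-5) + 1800 = 6200.
PA = 6200 / 1.24 = 5000 ft.

5000 ft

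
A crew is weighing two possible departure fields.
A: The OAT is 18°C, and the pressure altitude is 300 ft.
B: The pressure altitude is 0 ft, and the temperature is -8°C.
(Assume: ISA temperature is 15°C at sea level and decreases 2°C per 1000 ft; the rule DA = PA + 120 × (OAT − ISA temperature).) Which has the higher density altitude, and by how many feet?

A: ISA temp = 14.4°C, deviation +3.6°C, DA = 300 + 120 × 3.6 = 732 ft.
B: ISA temp = 15°C, deviation -23°C, DA = 0 + 120 × (-23) = -2760 ft.
A is higher by 732 − (-2760) = 3492 ft.

A by 3492 ft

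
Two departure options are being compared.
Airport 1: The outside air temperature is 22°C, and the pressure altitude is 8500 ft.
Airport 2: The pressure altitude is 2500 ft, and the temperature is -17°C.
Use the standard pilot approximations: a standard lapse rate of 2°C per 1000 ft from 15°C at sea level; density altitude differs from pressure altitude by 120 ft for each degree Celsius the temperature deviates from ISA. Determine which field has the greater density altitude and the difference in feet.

Airport 1 by 12120 ft

Airport 1: ISA temp = -2°C, deviation +24°C, DA = 8500 + 120 × 24 = 11380 ft.
Airport 2: ISA temp = 10°C, deviation -27°C, DA = 2500 + 120 × (-27) = -740 ft.
Airport 1 is higher by 11380 − (-740) = 12120 ft.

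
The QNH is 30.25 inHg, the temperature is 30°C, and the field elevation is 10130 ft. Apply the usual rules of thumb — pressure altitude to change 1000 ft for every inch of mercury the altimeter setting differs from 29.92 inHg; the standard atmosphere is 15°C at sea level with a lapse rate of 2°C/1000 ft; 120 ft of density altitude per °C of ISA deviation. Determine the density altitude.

Pressure altitude = 10130 + (29.92 − 30.25) × 1000 = 10130 + (-330) = 9800 ft.
ISA temperature at 9800 ft = 15 − 2 × (9800/1000) = -4.6°C.
ISA deviation = 30 − (-4.6) = +34.6°C.
Density altitude = 9800 + 120 × (34.6) = 13952 ft.

13952 ft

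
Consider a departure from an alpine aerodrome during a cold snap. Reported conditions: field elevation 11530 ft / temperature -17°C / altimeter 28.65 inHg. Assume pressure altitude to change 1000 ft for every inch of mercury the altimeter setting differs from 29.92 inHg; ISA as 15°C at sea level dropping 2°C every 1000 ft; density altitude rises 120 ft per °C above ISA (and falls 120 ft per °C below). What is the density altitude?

12032 ft

Pressure altitude = 11530 + (29.92 − 28.65) × 1000 = 11530 + (+1270) = 12800 ft.
ISA temperature at 12800 ft = 15 − 2 × (12800/1000) = -10.6°C.
ISA deviation = -17 − (-10.6) = -6.4°C.
Density altitude = 12800 + 120 × (-6.4) = 12032 ft.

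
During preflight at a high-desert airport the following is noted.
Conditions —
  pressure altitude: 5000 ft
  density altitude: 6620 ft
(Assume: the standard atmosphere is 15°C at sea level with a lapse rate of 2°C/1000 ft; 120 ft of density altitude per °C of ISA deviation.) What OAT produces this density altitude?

18.5°C

Density altitude − pressure altitude = 6620 − 5000 = +1620 ft.
At 120 ft/°C that is an ISA deviation of 1620/120 = +13.5°C.
ISA temperature at 5000 ft = 15 − 2 × (5000/1000) = 5°C.
OAT = ISA + deviation = 5 + (+13.5) = 18.5°C.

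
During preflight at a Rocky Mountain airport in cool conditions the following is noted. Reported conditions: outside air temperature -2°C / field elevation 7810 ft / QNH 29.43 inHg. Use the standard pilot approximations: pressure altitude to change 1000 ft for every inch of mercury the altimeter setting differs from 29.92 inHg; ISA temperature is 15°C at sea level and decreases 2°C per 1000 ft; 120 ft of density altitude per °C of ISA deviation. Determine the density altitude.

8252 ft

Pressure altitude = 7810 + (29.92 − 29.43) × 1000 = 7810 + (+490) = 8300 ft.
ISA temperature at 8300 ft = 15 − 2 × (8300/1000) = -1.6°C.
ISA deviation = -2 − (-1.6) = -0.4°C.
Density altitude = 8300 + 120 × (-0.4) = 8252 ft.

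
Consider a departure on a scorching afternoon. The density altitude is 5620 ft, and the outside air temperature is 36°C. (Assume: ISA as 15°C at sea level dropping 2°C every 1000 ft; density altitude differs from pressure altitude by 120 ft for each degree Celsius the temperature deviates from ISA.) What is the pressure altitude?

2500 ft

DA = PA + 120 × (OAT − (15 − 2·PA/1000)) = PA + 120·OAT − 1800 + 0.24·PA = 1.24·PA + 120·OAT − 1800.
So 1.24·PA = 5620 − 120 × 36 + 1800 = 3100.
PA = 3100 / 1.24 = 2500 ft.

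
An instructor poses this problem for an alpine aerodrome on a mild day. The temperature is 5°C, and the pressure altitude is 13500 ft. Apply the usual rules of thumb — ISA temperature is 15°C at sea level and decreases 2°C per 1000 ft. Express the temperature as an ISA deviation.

ISA temperature at 13500 ft = 15 − 2 × (13500/1000) = -12°C.
Deviation = OAT − ISA = 5 − (-12) = +17°C.

ISA+17°C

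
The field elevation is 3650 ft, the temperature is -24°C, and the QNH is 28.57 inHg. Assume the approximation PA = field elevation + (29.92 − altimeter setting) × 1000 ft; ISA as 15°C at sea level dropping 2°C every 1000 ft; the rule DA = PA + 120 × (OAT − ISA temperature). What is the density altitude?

Pressure altitude = 3650 + (29.92 − 28.57) × 1000 = 3650 + (+1350) = 5000 ft.
ISA temperature at 5000 ft = 15 − 2 × (5000/1000) = 5°C.
ISA deviation = -24 − 5 = -29°C.
Density altitude = 5000 + 120 × (-29) = 1520 ft.

1520 ft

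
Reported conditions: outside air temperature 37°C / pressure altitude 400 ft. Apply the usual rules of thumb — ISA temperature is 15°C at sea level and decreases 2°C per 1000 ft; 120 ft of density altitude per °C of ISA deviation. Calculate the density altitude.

3136 ft

ISA temperature at 400 ft = 15 − 2 × (400/1000) = 14.2°C.
ISA deviation = 37 − 14.2 = +22.8°C.
Density altitude = 400 + 120 × (22.8) = 400 + (+2736) = 3136 ft.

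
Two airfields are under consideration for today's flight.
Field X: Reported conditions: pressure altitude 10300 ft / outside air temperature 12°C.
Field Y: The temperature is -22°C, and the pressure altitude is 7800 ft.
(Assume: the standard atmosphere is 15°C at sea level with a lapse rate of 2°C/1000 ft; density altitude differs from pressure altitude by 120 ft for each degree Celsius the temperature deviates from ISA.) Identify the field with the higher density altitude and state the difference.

Field X by 7180 ft

Field X: ISA temp = -5.6°C, deviation +17.6°C, DA = 10300 + 120 × 17.6 = 12412 ft.
Field Y: ISA temp = -0.6°C, deviation -21.4°C, DA = 7800 + 120 × (-21.4) = 5232 ft.
Field X is higher by 12412 − 5232 = 7180 ft.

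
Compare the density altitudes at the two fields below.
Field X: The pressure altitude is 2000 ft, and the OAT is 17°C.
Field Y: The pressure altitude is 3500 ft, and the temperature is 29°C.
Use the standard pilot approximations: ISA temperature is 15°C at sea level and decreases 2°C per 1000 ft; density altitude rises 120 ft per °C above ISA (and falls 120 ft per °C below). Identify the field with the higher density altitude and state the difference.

Field X: ISA temp = 11°C, deviation +6°C, DA = 2000 + 120 × 6 = 2720 ft.
Field Y: ISA temp = 8°C, deviation +21°C, DA = 3500 + 120 × 21 = 6020 ft.
Field Y is higher by 6020 − 2720 = 3300 ft.

Field Y by 3300 ft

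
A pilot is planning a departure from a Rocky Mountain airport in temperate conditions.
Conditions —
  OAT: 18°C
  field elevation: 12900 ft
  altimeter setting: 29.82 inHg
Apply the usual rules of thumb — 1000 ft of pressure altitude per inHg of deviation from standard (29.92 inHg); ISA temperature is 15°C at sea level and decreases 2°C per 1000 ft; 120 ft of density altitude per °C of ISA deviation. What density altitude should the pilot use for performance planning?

Pressure altitude = 12900 + (29.92 − 29.82) × 1000 = 12900 + (+100) = 13000 ft.
ISA temperature at 13000 ft = 15 − 2 × (13000/1000) = -11°C.
ISA deviation = 18 − (-11) = +29°C.
Density altitude = 13000 + 120 × (29) = 16480 ft.

16480 ft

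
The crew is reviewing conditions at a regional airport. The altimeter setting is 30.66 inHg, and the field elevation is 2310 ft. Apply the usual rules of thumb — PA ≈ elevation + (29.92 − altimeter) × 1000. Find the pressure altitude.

1570 ft

Pressure correction = (29.92 − 30.66) × 1000 = -740 ft.
Pressure altitude = 2310 + (-740) = 1570 ft.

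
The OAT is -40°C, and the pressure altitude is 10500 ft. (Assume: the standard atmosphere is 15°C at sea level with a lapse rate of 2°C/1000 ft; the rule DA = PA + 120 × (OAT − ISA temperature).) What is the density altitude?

6420 ft

ISA temperature at 10500 ft = 15 − 2 × (10500/1000) = -6°C.
ISA deviation = -40 − (-6) = -34°C.
Density altitude = 10500 + 120 × (-34) = 10500 + (-4080) = 6420 ft.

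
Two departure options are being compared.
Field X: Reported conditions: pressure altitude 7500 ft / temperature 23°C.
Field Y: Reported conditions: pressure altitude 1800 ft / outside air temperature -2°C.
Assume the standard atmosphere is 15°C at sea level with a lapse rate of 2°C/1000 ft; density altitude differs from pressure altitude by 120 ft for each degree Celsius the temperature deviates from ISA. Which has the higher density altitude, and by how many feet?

Field X: ISA temp = 0°C, deviation +23°C, DA = 7500 + 120 × 23 = 10260 ft.
Field Y: ISA temp = 11.4°C, deviation -13.4°C, DA = 1800 + 120 × (-13.4) = 192 ft.
Field X is higher by 10260 − 192 = 10068 ft.

Field X by 10068 ft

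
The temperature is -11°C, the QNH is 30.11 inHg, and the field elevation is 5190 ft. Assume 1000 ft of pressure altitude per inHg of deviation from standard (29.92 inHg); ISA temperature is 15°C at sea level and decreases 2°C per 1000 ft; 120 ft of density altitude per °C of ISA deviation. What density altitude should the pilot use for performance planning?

Pressure altitude = 5190 + (29.92 − 30.11) × 1000 = 5190 + (-190) = 5000 ft.
ISA temperature at 5000 ft = 15 − 2 × (5000/1000) = 5°C.
ISA deviation = -11 − 5 = -16°C.
Density altitude = 5000 + 120 × (-16) = 3080 ft.

3080 ft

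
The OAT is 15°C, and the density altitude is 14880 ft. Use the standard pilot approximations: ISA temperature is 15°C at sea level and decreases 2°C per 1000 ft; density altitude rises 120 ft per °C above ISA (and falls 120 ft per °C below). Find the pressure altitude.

12000 ft

DA = PA + 120 × (OAT − (15 − 2·PA/1000)) = PA + 120·OAT − 1800 + 0.24·PA = 1.24·PA + 120·OAT − 1800.
So 1.24·PA = 14880 − 120 × 15 + 1800 = 14880.
PA = 14880 / 1.24 = 12000 ft.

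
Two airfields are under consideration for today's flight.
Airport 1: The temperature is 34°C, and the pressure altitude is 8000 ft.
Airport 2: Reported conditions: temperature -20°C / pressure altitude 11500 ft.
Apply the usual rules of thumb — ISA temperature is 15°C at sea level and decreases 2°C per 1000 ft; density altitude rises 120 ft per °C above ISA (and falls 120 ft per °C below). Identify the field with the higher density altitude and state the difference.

Airport 1: ISA temp = -1°C, deviation +35°C, DA = 8000 + 120 × 35 = 12200 ft.
Airport 2: ISA temp = -8°C, deviation -12°C, DA = 11500 + 120 × (-12) = 10060 ft.
Airport 1 is higher by 12200 − 10060 = 2140 ft.

Airport 1 by 2140 ft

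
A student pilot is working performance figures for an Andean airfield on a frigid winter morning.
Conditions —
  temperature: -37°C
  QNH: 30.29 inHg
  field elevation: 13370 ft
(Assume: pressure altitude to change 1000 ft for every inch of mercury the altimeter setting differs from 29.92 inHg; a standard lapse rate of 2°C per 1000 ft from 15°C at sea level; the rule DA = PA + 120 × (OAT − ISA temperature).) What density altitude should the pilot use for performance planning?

9880 ft

Pressure altitude = 13370 + (29.92 − 30.29) × 1000 = 13370 + (-370) = 13000 ft.
ISA temperature at 13000 ft = 15 − 2 × (13000/1000) = -11°C.
ISA deviation = -37 − (-11) = -26°C.
Density altitude = 13000 + 120 × (-26) = 9880 ft.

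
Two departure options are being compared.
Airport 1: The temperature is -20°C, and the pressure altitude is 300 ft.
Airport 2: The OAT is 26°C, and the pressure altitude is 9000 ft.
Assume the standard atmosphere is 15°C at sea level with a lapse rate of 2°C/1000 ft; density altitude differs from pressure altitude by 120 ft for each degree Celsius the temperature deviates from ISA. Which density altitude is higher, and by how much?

Airport 2 by 16308 ft

Airport 1: ISA temp = 14.4°C, deviation -34.4°C, DA = 300 + 120 × (-34.4) = -3828 ft.
Airport 2: ISA temp = -3°C, deviation +29°C, DA = 9000 + 120 × 29 = 12480 ft.
Airport 2 is higher by 12480 − (-3828) = 16308 ft.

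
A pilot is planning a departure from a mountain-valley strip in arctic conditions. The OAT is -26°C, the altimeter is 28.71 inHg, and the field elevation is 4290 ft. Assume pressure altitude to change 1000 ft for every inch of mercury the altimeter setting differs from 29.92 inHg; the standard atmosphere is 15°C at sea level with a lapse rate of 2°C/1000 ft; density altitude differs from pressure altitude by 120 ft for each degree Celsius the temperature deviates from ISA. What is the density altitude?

Pressure altitude = 4290 + (29.92 − 28.71) × 1000 = 4290 + (+1210) = 5500 ft.
ISA temperature at 5500 ft = 15 − 2 × (5500/1000) = 4°C.
ISA deviation = -26 − 4 = -30°C.
Density altitude = 5500 + 120 × (-30) = 1900 ft.

1900 ft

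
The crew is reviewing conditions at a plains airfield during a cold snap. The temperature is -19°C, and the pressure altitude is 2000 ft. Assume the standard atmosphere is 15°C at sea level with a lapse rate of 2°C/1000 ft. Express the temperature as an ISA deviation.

ISA-30°C

ISA temperature at 2000 ft = 15 − 2 × (2000/1000) = 11°C.
Deviation = OAT − ISA = -19 − 11 = -30°C.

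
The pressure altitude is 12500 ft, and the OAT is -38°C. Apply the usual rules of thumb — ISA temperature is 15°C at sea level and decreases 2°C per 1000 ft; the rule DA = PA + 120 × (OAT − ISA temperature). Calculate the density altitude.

ISA temperature at 12500 ft = 15 − 2 × (12500/1000) = -10°C.
ISA deviation = -38 − (-10) = -28°C.
Density altitude = 12500 + 120 × (-28) = 12500 + (-3360) = 9140 ft.

9140 ft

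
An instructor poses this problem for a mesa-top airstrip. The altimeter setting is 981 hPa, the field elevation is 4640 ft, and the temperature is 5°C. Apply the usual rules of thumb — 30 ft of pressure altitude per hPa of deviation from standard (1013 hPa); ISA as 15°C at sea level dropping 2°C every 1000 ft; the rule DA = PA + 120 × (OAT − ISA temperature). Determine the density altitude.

Pressure altitude = 4640 + (1013 − 981) × 30 = 4640 + (+960) = 5600 ft.
ISA temperature at 5600 ft = 15 − 2 × (5600/1000) = 3.8°C.
ISA deviation = 5 − 3.8 = +1.2°C.
Density altitude = 5600 + 120 × (1.2) = 5744 ft.

5744 ft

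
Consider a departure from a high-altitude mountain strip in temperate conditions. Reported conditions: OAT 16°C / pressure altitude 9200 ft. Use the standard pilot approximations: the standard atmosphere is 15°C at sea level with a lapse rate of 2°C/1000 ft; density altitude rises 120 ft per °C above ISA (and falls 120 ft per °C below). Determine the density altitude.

11528 ft

ISA temperature at 9200 ft = 15 − 2 × (9200/1000) = -3.4°C.
ISA deviation = 16 − (-3.4) = +19.4°C.
Density altitude = 9200 + 120 × (19.4) = 9200 + (+2328) = 11528 ft.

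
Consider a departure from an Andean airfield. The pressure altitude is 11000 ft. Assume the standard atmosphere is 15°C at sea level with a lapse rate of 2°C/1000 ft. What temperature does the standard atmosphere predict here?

-7°C

ISA temperature = 15 − 2 × (11000/1000) = 15 − 22 = -7°C.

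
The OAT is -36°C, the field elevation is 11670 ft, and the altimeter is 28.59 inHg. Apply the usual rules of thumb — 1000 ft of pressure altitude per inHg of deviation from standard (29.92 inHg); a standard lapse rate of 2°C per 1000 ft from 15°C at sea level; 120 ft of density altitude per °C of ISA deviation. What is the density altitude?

10000 ft

Pressure altitude = 11670 + (29.92 − 28.59) × 1000 = 11670 + (+1330) = 13000 ft.
ISA temperature at 13000 ft = 15 − 2 × (13000/1000) = -11°C.
ISA deviation = -36 − (-11) = -25°C.
Density altitude = 13000 + 120 × (-25) = 10000 ft.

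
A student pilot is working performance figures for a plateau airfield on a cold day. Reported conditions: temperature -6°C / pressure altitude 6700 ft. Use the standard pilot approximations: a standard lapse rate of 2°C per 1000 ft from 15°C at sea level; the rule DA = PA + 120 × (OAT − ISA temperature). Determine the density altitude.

ISA temperature at 6700 ft = 15 − 2 × (6700/1000) = 1.6°C.
ISA deviation = -6 − 1.6 = -7.6°C.
Density altitude = 6700 + 120 × (-7.6) = 6700 + (-912) = 5788 ft.

5788 ft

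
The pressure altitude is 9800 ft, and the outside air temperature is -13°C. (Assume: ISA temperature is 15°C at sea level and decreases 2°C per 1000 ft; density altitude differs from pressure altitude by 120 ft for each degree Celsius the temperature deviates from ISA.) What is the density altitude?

ISA temperature at 9800 ft = 15 − 2 × (9800/1000) = -4.6°C.
ISA deviation = -13 − (-4.6) = -8.4°C.
Density altitude = 9800 + 120 × (-8.4) = 9800 + (-1008) = 8792 ft.

8792 ft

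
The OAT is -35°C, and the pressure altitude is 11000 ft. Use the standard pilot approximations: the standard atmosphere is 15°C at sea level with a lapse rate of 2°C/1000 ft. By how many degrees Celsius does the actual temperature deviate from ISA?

ISA-28°C

ISA temperature at 11000 ft = 15 − 2 × (11000/1000) = -7°C.
Deviation = OAT − ISA = -35 − (-7) = -28°C.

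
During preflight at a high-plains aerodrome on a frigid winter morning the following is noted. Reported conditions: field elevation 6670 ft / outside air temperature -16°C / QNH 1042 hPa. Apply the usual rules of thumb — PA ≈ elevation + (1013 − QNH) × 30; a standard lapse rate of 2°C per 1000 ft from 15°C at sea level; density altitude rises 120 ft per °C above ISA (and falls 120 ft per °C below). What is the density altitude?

3472 ft

Pressure altitude = 6670 + (1013 − 1042) × 30 = 6670 + (-870) = 5800 ft.
ISA temperature at 5800 ft = 15 − 2 × (5800/1000) = 3.4°C.
ISA deviation = -16 − 3.4 = -19.4°C.
Density altitude = 5800 + 120 × (-19.4) = 3472 ft.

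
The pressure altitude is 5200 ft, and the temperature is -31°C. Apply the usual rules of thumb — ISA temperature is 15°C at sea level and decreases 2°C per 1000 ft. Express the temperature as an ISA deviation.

ISA-35.6°C

ISA temperature at 5200 ft = 15 − 2 × (5200/1000) = 4.6°C.
Deviation = OAT − ISA = -31 − 4.6 = -35.6°C.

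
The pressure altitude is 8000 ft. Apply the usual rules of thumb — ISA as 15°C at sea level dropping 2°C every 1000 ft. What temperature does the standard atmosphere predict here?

-1°C

ISA temperature = 15 − 2 × (8000/1000) = 15 − 16 = -1°C.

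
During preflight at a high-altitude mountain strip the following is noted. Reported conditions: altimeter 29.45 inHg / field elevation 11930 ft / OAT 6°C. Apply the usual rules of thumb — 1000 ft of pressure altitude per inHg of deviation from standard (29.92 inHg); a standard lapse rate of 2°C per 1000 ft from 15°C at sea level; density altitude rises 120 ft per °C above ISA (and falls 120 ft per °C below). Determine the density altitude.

Pressure altitude = 11930 + (29.92 − 29.45) × 1000 = 11930 + (+470) = 12400 ft.
ISA temperature at 12400 ft = 15 − 2 × (12400/1000) = -9.8°C.
ISA deviation = 6 − (-9.8) = +15.8°C.
Density altitude = 12400 + 120 × (15.8) = 14296 ft.

14296 ft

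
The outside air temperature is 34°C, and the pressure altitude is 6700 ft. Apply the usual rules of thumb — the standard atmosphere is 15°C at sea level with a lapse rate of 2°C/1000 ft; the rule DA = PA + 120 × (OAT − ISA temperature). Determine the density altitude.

10588 ft

ISA temperature at 6700 ft = 15 − 2 × (6700/1000) = 1.6°C.
ISA deviation = 34 − 1.6 = +32.4°C.
Density altitude = 6700 + 120 × (32.4) = 6700 + (+3888) = 10588 ft.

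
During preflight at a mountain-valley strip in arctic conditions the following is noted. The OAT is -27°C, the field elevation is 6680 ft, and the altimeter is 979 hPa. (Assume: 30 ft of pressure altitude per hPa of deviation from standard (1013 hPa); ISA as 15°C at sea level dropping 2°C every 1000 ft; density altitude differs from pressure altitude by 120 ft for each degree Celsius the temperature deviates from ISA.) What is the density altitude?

Pressure altitude = 6680 + (1013 − 979) × 30 = 6680 + (+1020) = 7700 ft.
ISA temperature at 7700 ft = 15 − 2 × (7700/1000) = -0.4°C.
ISA deviation = -27 − (-0.4) = -26.6°C.
Density altitude = 7700 + 120 × (-26.6) = 4508 ft.

4508 ft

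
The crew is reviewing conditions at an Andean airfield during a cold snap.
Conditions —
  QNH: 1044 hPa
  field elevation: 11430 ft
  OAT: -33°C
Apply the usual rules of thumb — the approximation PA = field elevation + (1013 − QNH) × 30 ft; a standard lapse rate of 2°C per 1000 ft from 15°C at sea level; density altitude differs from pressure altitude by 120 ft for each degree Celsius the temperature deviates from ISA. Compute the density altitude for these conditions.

Pressure altitude = 11430 + (1013 − 1044) × 30 = 11430 + (-930) = 10500 ft.
ISA temperature at 10500 ft = 15 − 2 × (10500/1000) = -6°C.
ISA deviation = -33 − (-6) = -27°C.
Density altitude = 10500 + 120 × (-27) = 7260 ft.

7260 ft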